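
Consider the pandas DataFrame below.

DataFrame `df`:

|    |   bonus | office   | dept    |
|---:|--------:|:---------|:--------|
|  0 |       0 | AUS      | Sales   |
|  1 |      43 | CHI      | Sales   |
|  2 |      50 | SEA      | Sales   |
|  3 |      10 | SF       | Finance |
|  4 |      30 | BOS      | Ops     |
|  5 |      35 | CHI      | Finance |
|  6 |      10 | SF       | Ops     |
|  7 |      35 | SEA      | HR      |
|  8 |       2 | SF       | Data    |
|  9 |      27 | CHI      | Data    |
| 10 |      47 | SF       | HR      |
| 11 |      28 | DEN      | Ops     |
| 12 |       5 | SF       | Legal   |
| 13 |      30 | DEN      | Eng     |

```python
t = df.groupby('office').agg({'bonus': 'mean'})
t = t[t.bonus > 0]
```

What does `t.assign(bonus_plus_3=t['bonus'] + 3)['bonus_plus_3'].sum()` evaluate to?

group by office, mean of bonus:
        bonus
office       
AUS       0.0
BOS      30.0
CHI      35.0
DEN      29.0
SEA      42.5
SF       14.8
filter rows where bonus > 0:
        bonus
office       
BOS      30.0
CHI      35.0
DEN      29.0
SEA      42.5
SF       14.8
add column bonus_plus_3 = t['bonus'] + 3:
        bonus  bonus_plus_3
office                     
BOS      30.0          33.0
CHI      35.0          38.0
DEN      29.0          32.0
SEA      42.5          45.5
SF       14.8          17.8
Then the sum of column 'bonus_plus_3': 166.3

166.3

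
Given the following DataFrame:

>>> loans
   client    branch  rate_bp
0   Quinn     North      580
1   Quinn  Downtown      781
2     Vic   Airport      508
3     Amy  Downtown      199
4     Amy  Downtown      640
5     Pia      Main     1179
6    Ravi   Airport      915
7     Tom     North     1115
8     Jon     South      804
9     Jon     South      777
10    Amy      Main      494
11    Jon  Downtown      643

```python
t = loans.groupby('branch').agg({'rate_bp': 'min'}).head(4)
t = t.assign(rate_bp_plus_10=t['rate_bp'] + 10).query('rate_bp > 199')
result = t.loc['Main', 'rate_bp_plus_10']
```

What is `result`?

504

group by branch, min of rate_bp:
          rate_bp
branch           
Airport       508
Downtown      199
Main          494
North         580
South         777
take first 4 rows:
          rate_bp
branch           
Airport       508
Downtown      199
Main          494
North         580
add column rate_bp_plus_10 = t['rate_bp'] + 10:
          rate_bp  rate_bp_plus_10
branch                            
Airport       508              518
Downtown      199              209
Main          494              504
North         580              590
filter rows where rate_bp > 199:
         rate_bp  rate_bp_plus_10
branch                           
Airport      508              518
Main         494              504
North        580              590
Finally, value at row 'Main', column 'rate_bp_plus_10' = 504.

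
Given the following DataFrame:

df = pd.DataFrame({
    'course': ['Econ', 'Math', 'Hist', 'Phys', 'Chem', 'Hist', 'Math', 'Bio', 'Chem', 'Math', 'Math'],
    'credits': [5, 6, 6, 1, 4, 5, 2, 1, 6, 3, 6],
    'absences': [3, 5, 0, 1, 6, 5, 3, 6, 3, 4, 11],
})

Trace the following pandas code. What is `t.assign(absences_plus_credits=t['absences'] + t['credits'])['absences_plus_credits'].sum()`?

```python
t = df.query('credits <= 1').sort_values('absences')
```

9

filter rows where credits <= 1:
  course  credits  absences
3   Phys        1         1
7    Bio        1         6
sort by absences:
  course  credits  absences
3   Phys        1         1
7    Bio        1         6
add column absences_plus_credits = t['absences'] + t['credits']:
  course  credits  absences  absences_plus_credits
3   Phys        1         1                      2
7    Bio        1         6                      7
sum of column 'absences_plus_credits' → 9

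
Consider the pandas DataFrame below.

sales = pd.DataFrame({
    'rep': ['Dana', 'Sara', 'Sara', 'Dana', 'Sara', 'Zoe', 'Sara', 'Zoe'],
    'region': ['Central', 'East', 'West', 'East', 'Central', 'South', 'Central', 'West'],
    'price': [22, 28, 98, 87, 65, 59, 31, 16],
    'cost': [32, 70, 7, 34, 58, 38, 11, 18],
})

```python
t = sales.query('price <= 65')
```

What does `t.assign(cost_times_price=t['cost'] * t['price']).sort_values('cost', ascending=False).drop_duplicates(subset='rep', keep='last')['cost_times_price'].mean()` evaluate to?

444.333333333

filter rows where price <= 65:
    rep   region  price  cost
0  Dana  Central     22    32
1  Sara     East     28    70
4  Sara  Central     65    58
5   Zoe    South     59    38
6  Sara  Central     31    11
7   Zoe     West     16    18
add column cost_times_price = t['cost'] * t['price']:
    rep   region  price  cost  cost_times_price
0  Dana  Central     22    32               704
1  Sara     East     28    70              1960
4  Sara  Central     65    58              3770
5   Zoe    South     59    38              2242
6  Sara  Central     31    11               341
7   Zoe     West     16    18               288
sort by cost descending:
    rep   region  price  cost  cost_times_price
1  Sara     East     28    70              1960
4  Sara  Central     65    58              3770
5   Zoe    South     59    38              2242
0  Dana  Central     22    32               704
7   Zoe     West     16    18               288
6  Sara  Central     31    11               341
drop duplicate rep (keep=last):
    rep   region  price  cost  cost_times_price
0  Dana  Central     22    32               704
7   Zoe     West     16    18               288
6  Sara  Central     31    11               341
Taking the mean of column 'cost_times_price' gives 444.333333333.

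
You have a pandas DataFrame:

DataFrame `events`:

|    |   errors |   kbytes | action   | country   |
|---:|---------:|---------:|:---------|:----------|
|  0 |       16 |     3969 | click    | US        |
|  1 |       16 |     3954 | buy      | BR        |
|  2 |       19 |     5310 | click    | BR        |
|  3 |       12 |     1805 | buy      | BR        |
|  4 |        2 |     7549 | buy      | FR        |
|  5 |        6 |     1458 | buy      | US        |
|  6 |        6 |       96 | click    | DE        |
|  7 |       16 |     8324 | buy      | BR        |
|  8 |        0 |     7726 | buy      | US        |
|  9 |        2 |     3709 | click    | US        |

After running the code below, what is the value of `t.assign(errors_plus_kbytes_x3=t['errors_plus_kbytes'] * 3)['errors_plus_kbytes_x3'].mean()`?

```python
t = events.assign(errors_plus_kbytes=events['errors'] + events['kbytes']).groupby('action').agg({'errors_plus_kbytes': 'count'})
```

15.0

add column errors_plus_kbytes = events['errors'] + events['kbytes']:
   errors  kbytes action country  errors_plus_kbytes
0      16    3969  click      US                3985
1      16    3954    buy      BR                3970
2      19    5310  click      BR                5329
3      12    1805    buy      BR                1817
4       2    7549    buy      FR                7551
5       6    1458    buy      US                1464
6       6      96  click      DE                 102
7      16    8324    buy      BR                8340
8       0    7726    buy      US                7726
9       2    3709  click      US                3711
group by action, count of errors_plus_kbytes:
        errors_plus_kbytes
action                    
buy                      6
click                    4
add column errors_plus_kbytes_x3 = t['errors_plus_kbytes'] * 3:
        errors_plus_kbytes  errors_plus_kbytes_x3
action                                           
buy                      6                     18
click                    4                     12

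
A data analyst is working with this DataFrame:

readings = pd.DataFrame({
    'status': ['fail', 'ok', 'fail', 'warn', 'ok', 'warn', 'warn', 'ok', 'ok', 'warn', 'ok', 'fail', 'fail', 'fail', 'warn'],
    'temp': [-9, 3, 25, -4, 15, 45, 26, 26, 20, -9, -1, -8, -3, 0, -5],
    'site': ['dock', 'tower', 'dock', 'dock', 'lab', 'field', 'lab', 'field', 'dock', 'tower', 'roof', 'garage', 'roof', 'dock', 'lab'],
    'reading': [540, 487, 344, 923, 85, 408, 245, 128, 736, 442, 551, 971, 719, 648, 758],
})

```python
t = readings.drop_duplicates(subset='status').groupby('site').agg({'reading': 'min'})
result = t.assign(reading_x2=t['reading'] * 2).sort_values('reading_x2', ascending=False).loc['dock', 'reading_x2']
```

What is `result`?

drop duplicate status (keep=first):
  status  temp   site  reading
0   fail    -9   dock      540
1     ok     3  tower      487
3   warn    -4   dock      923
group by site, min of reading:
       reading
site          
dock       540
tower      487
add column reading_x2 = t['reading'] * 2:
       reading  reading_x2
site                      
dock       540        1080
tower      487         974
sort by reading_x2 descending:
       reading  reading_x2
site                      
dock       540        1080
tower      487         974
Reading off the value at row 'dock', column 'reading_x2', we get 1080.

1080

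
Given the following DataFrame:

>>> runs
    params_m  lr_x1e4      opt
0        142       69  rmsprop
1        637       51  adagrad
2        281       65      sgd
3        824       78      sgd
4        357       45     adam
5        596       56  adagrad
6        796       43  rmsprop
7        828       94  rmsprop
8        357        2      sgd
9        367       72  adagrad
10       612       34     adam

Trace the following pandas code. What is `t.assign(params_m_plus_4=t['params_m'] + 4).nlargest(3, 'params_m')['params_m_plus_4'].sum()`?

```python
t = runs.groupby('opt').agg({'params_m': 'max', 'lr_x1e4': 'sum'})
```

group by opt: max(params_m), sum(lr_x1e4):
         params_m  lr_x1e4
opt                       
adagrad       637      179
adam          612       79
rmsprop       828      206
sgd           824      145
add column params_m_plus_4 = t['params_m'] + 4:
         params_m  lr_x1e4  params_m_plus_4
opt                                        
adagrad       637      179              641
adam          612       79              616
rmsprop       828      206              832
sgd           824      145              828
take 3 rows with largest params_m:
         params_m  lr_x1e4  params_m_plus_4
opt                                        
rmsprop       828      206              832
sgd           824      145              828
adagrad       637      179              641
sum of column 'params_m_plus_4' → 2301

2301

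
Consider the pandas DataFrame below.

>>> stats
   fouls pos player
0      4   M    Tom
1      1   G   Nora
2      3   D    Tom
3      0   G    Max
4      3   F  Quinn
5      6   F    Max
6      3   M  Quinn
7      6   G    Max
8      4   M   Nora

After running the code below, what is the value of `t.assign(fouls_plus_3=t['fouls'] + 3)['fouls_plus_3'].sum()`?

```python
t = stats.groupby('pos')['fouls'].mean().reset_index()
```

group by pos, mean of fouls:
pos
D    3.000000
F    4.500000
G    2.333333
M    3.666667
Name: fouls, dtype: float64
reset_index():
  pos     fouls
0   D  3.000000
1   F  4.500000
2   G  2.333333
3   M  3.666667
add column fouls_plus_3 = t['fouls'] + 3:
  pos     fouls  fouls_plus_3
0   D  3.000000      6.000000
1   F  4.500000      7.500000
2   G  2.333333      5.333333
3   M  3.666667      6.666667
sum of column 'fouls_plus_3' → 25.5

25.5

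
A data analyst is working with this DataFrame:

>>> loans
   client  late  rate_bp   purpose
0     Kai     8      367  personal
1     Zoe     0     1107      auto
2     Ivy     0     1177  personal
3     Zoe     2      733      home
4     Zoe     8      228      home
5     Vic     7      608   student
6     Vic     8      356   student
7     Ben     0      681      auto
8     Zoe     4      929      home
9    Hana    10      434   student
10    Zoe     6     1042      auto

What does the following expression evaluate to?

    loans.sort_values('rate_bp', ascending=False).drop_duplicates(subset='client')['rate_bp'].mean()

sort by rate_bp descending:
   client  late  rate_bp   purpose
2     Ivy     0     1177  personal
1     Zoe     0     1107      auto
10    Zoe     6     1042      auto
8     Zoe     4      929      home
3     Zoe     2      733      home
7     Ben     0      681      auto
5     Vic     7      608   student
9    Hana    10      434   student
0     Kai     8      367  personal
6     Vic     8      356   student
4     Zoe     8      228      home
drop duplicate client (keep=first):
  client  late  rate_bp   purpose
2    Ivy     0     1177  personal
1    Zoe     0     1107      auto
7    Ben     0      681      auto
5    Vic     7      608   student
9   Hana    10      434   student
0    Kai     8      367  personal

729.0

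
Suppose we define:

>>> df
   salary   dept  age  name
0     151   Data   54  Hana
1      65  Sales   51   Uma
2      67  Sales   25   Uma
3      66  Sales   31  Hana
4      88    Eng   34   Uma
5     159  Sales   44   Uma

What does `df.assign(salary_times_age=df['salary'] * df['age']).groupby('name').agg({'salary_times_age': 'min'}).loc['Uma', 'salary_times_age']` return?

1675

add column salary_times_age = df['salary'] * df['age']:
   salary   dept  age  name  salary_times_age
0     151   Data   54  Hana              8154
1      65  Sales   51   Uma              3315
2      67  Sales   25   Uma              1675
3      66  Sales   31  Hana              2046
4      88    Eng   34   Uma              2992
5     159  Sales   44   Uma              6996
group by name, min of salary_times_age:
      salary_times_age
name                  
Hana              2046
Uma               1675
So loc['Uma', 'salary_times_age'] = 1675.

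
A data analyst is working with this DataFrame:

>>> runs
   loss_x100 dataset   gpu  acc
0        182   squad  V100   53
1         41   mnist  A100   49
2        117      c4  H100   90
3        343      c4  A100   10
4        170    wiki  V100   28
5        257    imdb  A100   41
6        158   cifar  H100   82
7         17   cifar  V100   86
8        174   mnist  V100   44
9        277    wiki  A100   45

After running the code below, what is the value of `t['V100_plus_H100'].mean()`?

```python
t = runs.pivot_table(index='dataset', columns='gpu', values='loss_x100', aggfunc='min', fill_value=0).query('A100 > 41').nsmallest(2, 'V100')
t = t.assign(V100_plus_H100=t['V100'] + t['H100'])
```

58.5

pivot: rows=dataset, cols=gpu, min(loss_x100):
gpu      A100  H100  V100
dataset                  
c4        343   117     0
cifar       0   158    17
imdb      257     0     0
mnist      41     0   174
squad       0     0   182
wiki      277     0   170
filter rows where A100 > 41:
gpu      A100  H100  V100
dataset                  
c4        343   117     0
imdb      257     0     0
wiki      277     0   170
take 2 rows with smallest V100:
gpu      A100  H100  V100
dataset                  
c4        343   117     0
imdb      257     0     0
add column V100_plus_H100 = t['V100'] + t['H100']:
gpu      A100  H100  V100  V100_plus_H100
dataset                                  
c4        343   117     0             117
imdb      257     0     0               0
mean of column 'V100_plus_H100' → 58.5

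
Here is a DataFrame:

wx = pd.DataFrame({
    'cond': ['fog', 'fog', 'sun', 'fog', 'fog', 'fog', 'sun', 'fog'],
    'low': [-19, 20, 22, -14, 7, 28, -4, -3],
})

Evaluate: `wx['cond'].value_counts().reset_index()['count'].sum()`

value_counts of cond:
cond
fog    6
sun    2
Name: count, dtype: int64
reset_index():
  cond  count
0  fog      6
1  sun      2
Hence 8.

8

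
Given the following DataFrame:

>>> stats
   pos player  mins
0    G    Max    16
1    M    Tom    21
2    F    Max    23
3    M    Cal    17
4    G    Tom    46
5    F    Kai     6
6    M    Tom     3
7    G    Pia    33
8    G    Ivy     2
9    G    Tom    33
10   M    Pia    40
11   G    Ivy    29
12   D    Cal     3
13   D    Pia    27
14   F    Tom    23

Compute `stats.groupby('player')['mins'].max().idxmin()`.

Kai

group by player, max of mins:
player
Cal    17
Ivy    29
Kai     6
Max    23
Pia    40
Tom    46
Name: mins, dtype: int64
So idxmin() = Kai.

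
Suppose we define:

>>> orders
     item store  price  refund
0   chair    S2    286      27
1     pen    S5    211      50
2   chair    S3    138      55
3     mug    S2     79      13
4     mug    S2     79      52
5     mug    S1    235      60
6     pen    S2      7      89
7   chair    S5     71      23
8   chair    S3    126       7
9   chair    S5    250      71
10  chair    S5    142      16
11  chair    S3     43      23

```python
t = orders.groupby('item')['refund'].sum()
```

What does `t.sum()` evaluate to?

486

group by item, sum of refund:
item
chair    222
mug      125
pen      139
Name: refund, dtype: int64
The sum of the resulting series is 486.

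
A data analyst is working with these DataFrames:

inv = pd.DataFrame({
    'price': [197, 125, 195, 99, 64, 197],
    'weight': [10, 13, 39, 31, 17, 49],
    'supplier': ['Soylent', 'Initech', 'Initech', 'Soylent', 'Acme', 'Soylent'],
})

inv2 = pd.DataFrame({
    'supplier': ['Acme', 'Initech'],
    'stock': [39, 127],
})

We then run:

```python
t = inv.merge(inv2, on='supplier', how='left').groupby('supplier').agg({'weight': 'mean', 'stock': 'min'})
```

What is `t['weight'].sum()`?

73.0

merge on 'supplier' (how='left') → 6 rows:
   price  weight supplier  stock
0    197      10  Soylent    NaN
1    125      13  Initech  127.0
2    195      39  Initech  127.0
3     99      31  Soylent    NaN
4     64      17     Acme   39.0
5    197      49  Soylent    NaN
group by supplier: mean(weight), min(stock):
          weight  stock
supplier               
Acme        17.0   39.0
Initech     26.0  127.0
Soylent     30.0    NaN
Reading off the sum of column 'weight', we get 73.0.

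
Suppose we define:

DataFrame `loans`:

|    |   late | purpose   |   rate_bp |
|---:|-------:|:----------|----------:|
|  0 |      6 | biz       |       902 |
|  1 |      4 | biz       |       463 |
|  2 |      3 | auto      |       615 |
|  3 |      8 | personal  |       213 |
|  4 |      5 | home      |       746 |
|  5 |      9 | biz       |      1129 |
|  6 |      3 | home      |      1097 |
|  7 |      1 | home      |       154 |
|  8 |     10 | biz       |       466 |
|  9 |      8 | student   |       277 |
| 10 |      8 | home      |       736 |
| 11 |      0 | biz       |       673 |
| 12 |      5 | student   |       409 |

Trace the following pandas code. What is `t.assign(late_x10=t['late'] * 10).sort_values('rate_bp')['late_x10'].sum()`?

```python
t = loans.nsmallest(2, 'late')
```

take 2 rows with smallest late:
    late purpose  rate_bp
11     0     biz      673
7      1    home      154
add column late_x10 = t['late'] * 10:
    late purpose  rate_bp  late_x10
11     0     biz      673         0
7      1    home      154        10
sort by rate_bp:
    late purpose  rate_bp  late_x10
7      1    home      154        10
11     0     biz      673         0

10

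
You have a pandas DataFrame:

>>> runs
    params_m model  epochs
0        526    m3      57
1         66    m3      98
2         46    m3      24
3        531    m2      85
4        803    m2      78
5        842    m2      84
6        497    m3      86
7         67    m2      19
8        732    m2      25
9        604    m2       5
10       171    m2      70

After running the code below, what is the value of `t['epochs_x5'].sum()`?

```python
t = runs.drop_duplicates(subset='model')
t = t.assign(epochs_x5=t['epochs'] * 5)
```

drop duplicate model (keep=first):
   params_m model  epochs
0       526    m3      57
3       531    m2      85
add column epochs_x5 = t['epochs'] * 5:
   params_m model  epochs  epochs_x5
0       526    m3      57        285
3       531    m2      85        425
Finally, sum of column 'epochs_x5' = 710.

710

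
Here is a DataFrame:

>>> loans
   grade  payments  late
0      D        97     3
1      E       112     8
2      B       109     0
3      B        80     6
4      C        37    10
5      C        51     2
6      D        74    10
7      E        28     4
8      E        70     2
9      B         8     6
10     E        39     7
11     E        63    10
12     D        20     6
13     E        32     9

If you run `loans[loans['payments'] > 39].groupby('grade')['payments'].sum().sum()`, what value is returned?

filter rows where payments > 39:
   grade  payments  late
0      D        97     3
1      E       112     8
2      B       109     0
3      B        80     6
5      C        51     2
6      D        74    10
8      E        70     2
11     E        63    10
group by grade, sum of payments:
grade
B    189
C     51
D    171
E    245
Name: payments, dtype: int64
Taking the sum of the resulting series gives 656.

656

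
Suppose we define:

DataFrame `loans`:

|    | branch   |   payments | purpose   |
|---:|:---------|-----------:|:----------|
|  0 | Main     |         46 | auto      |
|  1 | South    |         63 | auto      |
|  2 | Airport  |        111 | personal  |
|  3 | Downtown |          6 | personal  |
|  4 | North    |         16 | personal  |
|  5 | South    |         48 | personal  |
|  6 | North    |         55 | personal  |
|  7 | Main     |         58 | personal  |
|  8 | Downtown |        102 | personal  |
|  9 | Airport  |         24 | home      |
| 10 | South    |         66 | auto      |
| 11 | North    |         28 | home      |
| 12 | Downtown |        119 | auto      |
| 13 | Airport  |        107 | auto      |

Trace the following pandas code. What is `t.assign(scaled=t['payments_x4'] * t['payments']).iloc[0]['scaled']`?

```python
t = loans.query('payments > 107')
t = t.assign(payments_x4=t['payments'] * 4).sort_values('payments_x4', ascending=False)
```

filter rows where payments > 107:
      branch  payments   purpose
2    Airport       111  personal
12  Downtown       119      auto
add column payments_x4 = t['payments'] * 4:
      branch  payments   purpose  payments_x4
2    Airport       111  personal          444
12  Downtown       119      auto          476
sort by payments_x4 descending:
      branch  payments   purpose  payments_x4
12  Downtown       119      auto          476
2    Airport       111  personal          444
add column scaled = t['payments_x4'] * t['payments']:
      branch  payments   purpose  payments_x4  scaled
12  Downtown       119      auto          476   56644
2    Airport       111  personal          444   49284
Reading off the value at position 0, column 'scaled', we get 56644.

56644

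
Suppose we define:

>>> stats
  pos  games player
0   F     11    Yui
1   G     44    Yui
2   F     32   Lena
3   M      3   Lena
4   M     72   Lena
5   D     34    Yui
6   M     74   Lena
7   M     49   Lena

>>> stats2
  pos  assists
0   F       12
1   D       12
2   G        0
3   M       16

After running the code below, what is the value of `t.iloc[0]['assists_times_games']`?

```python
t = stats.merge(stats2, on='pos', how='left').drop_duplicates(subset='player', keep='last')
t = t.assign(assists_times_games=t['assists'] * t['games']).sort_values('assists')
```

408

merge on 'pos' (how='left') → 8 rows:
  pos  games player  assists
0   F     11    Yui       12
1   G     44    Yui        0
2   F     32   Lena       12
3   M      3   Lena       16
4   M     72   Lena       16
5   D     34    Yui       12
6   M     74   Lena       16
7   M     49   Lena       16
drop duplicate player (keep=last):
  pos  games player  assists
5   D     34    Yui       12
7   M     49   Lena       16
add column assists_times_games = t['assists'] * t['games']:
  pos  games player  assists  assists_times_games
5   D     34    Yui       12                  408
7   M     49   Lena       16                  784
sort by assists:
  pos  games player  assists  assists_times_games
5   D     34    Yui       12                  408
7   M     49   Lena       16                  784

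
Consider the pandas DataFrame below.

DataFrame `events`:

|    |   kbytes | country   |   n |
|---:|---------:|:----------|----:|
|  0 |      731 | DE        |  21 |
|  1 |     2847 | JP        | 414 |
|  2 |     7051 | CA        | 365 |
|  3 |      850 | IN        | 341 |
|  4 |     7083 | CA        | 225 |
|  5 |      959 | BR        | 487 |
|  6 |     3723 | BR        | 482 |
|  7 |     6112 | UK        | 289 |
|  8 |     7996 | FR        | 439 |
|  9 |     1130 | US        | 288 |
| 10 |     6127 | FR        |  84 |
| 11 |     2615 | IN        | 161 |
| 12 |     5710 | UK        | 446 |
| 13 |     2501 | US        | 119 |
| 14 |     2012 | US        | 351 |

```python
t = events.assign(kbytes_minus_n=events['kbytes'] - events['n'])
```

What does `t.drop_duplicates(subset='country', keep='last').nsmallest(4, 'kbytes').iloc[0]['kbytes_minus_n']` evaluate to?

add column kbytes_minus_n = events['kbytes'] - events['n']:
    kbytes country    n  kbytes_minus_n
0      731      DE   21             710
1     2847      JP  414            2433
2     7051      CA  365            6686
3      850      IN  341             509
4     7083      CA  225            6858
5      959      BR  487             472
6     3723      BR  482            3241
7     6112      UK  289            5823
8     7996      FR  439            7557
9     1130      US  288             842
10    6127      FR   84            6043
11    2615      IN  161            2454
12    5710      UK  446            5264
13    2501      US  119            2382
14    2012      US  351            1661
drop duplicate country (keep=last):
    kbytes country    n  kbytes_minus_n
0      731      DE   21             710
1     2847      JP  414            2433
4     7083      CA  225            6858
6     3723      BR  482            3241
10    6127      FR   84            6043
11    2615      IN  161            2454
12    5710      UK  446            5264
14    2012      US  351            1661
take 4 rows with smallest kbytes:
    kbytes country    n  kbytes_minus_n
0      731      DE   21             710
14    2012      US  351            1661
11    2615      IN  161            2454
1     2847      JP  414            2433
So iloc[0]['kbytes_minus_n'] = 710.

710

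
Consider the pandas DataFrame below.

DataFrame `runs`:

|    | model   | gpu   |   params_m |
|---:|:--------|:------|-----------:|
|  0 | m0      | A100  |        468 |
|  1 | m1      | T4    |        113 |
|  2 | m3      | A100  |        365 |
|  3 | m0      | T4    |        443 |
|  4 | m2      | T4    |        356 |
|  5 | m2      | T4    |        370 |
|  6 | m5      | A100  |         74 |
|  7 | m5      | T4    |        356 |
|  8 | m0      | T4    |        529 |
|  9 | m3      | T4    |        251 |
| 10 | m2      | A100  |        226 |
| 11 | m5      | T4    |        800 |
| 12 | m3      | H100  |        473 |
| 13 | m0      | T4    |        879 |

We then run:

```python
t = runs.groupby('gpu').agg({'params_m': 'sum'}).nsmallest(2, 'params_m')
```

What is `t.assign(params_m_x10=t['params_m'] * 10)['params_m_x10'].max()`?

11330

group by gpu, sum of params_m:
      params_m
gpu           
A100      1133
H100       473
T4        4097
take 2 rows with smallest params_m:
      params_m
gpu           
H100       473
A100      1133
add column params_m_x10 = t['params_m'] * 10:
      params_m  params_m_x10
gpu                         
H100       473          4730
A100      1133         11330
So max() = 11330.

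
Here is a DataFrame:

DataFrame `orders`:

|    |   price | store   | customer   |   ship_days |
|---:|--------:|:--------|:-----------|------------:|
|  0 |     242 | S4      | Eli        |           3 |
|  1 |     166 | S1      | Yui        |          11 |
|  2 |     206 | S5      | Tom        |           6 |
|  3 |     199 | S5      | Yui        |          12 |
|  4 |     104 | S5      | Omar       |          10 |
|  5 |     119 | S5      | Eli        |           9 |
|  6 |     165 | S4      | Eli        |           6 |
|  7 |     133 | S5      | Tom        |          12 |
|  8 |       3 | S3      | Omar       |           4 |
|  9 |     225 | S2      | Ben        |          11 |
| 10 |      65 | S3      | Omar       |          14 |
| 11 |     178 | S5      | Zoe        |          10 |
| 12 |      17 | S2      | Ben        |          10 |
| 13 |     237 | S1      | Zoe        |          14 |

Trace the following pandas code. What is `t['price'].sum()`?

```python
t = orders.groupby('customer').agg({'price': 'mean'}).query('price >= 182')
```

390.0

group by customer, mean of price:
               price
customer            
Ben       121.000000
Eli       175.333333
Omar       57.333333
Tom       169.500000
Yui       182.500000
Zoe       207.500000
filter rows where price >= 182:
          price
customer       
Yui       182.5
Zoe       207.5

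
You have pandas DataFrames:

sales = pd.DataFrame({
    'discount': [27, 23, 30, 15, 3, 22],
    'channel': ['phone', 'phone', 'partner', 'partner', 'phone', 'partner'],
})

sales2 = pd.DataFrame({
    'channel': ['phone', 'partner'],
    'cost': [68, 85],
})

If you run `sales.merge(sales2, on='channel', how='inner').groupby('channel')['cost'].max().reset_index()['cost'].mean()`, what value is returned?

76.5

merge on 'channel' (how='inner') → 6 rows:
   discount  channel  cost
0        27    phone    68
1        23    phone    68
2        30  partner    85
3        15  partner    85
4         3    phone    68
5        22  partner    85
group by channel, max of cost:
channel
partner    85
phone      68
Name: cost, dtype: int64
reset_index():
   channel  cost
0  partner    85
1    phone    68
Finally, mean of column 'cost' = 76.5.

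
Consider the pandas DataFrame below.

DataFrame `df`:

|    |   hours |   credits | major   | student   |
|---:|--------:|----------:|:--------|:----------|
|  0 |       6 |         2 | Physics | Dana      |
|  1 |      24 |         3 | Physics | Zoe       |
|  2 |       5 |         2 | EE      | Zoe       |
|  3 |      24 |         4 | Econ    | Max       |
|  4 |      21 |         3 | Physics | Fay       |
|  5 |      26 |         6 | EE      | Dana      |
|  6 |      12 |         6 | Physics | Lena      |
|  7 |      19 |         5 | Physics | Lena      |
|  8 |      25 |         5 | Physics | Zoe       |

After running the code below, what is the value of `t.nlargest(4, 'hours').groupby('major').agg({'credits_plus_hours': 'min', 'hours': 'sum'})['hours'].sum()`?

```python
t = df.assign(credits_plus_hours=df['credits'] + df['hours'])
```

99

add column credits_plus_hours = df['credits'] + df['hours']:
   hours  credits    major student  credits_plus_hours
0      6        2  Physics    Dana                   8
1     24        3  Physics     Zoe                  27
2      5        2       EE     Zoe                   7
3     24        4     Econ     Max                  28
4     21        3  Physics     Fay                  24
5     26        6       EE    Dana                  32
6     12        6  Physics    Lena                  18
7     19        5  Physics    Lena                  24
8     25        5  Physics     Zoe                  30
take 4 rows with largest hours:
   hours  credits    major student  credits_plus_hours
5     26        6       EE    Dana                  32
8     25        5  Physics     Zoe                  30
1     24        3  Physics     Zoe                  27
3     24        4     Econ     Max                  28
group by major: min(credits_plus_hours), sum(hours):
         credits_plus_hours  hours
major                             
EE                       32     26
Econ                     28     24
Physics                  27     49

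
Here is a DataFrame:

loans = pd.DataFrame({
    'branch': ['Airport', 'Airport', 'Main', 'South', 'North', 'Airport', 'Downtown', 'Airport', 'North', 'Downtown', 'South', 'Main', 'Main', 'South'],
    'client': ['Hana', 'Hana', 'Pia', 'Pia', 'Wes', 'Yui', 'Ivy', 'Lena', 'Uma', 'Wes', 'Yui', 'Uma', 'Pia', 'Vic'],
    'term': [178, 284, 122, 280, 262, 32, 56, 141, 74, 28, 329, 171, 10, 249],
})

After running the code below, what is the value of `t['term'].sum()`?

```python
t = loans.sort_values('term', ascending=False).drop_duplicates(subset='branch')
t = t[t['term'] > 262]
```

613

sort by term descending:
      branch client  term
10     South    Yui   329
1    Airport   Hana   284
3      South    Pia   280
4      North    Wes   262
13     South    Vic   249
0    Airport   Hana   178
11      Main    Uma   171
7    Airport   Lena   141
2       Main    Pia   122
8      North    Uma    74
6   Downtown    Ivy    56
5    Airport    Yui    32
9   Downtown    Wes    28
12      Main    Pia    10
drop duplicate branch (keep=first):
      branch client  term
10     South    Yui   329
1    Airport   Hana   284
4      North    Wes   262
11      Main    Uma   171
6   Downtown    Ivy    56
filter rows where term > 262:
     branch client  term
10    South    Yui   329
1   Airport   Hana   284
The sum of column 'term' is 613.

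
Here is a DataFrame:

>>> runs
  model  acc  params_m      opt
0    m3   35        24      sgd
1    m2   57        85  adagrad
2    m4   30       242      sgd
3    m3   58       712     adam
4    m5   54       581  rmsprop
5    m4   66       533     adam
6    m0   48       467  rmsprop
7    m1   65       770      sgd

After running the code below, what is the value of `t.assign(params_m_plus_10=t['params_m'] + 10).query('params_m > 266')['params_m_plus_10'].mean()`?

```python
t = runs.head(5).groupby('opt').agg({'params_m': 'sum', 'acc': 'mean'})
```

656.5

take first 5 rows:
  model  acc  params_m      opt
0    m3   35        24      sgd
1    m2   57        85  adagrad
2    m4   30       242      sgd
3    m3   58       712     adam
4    m5   54       581  rmsprop
group by opt: sum(params_m), mean(acc):
         params_m   acc
opt                    
adagrad        85  57.0
adam          712  58.0
rmsprop       581  54.0
sgd           266  32.5
add column params_m_plus_10 = t['params_m'] + 10:
         params_m   acc  params_m_plus_10
opt                                      
adagrad        85  57.0                95
adam          712  58.0               722
rmsprop       581  54.0               591
sgd           266  32.5               276
filter rows where params_m > 266:
         params_m   acc  params_m_plus_10
opt                                      
adam          712  58.0               722
rmsprop       581  54.0               591
mean of column 'params_m_plus_10' → 656.5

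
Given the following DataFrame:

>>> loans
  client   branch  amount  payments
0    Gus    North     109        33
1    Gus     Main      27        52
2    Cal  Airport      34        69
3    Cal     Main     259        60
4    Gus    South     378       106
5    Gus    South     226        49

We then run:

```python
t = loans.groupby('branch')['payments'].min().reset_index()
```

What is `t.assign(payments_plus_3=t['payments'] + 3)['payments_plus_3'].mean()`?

group by branch, min of payments:
branch
Airport    69
Main       52
North      33
South      49
Name: payments, dtype: int64
reset_index():
    branch  payments
0  Airport        69
1     Main        52
2    North        33
3    South        49
add column payments_plus_3 = t['payments'] + 3:
    branch  payments  payments_plus_3
0  Airport        69               72
1     Main        52               55
2    North        33               36
3    South        49               52

53.75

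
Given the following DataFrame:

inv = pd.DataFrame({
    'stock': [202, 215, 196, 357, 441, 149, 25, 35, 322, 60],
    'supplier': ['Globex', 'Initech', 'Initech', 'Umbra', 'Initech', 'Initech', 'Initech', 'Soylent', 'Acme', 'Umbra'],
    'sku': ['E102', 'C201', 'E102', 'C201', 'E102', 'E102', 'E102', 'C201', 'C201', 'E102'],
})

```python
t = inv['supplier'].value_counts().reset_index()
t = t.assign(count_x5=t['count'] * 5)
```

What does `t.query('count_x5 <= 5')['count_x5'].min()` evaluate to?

5

value_counts of supplier:
supplier
Initech    5
Umbra      2
Globex     1
Soylent    1
Acme       1
Name: count, dtype: int64
reset_index():
  supplier  count
0  Initech      5
1    Umbra      2
2   Globex      1
3  Soylent      1
4     Acme      1
add column count_x5 = t['count'] * 5:
  supplier  count  count_x5
0  Initech      5        25
1    Umbra      2        10
2   Globex      1         5
3  Soylent      1         5
4     Acme      1         5
filter rows where count_x5 <= 5:
  supplier  count  count_x5
2   Globex      1         5
3  Soylent      1         5
4     Acme      1         5
Then the min of column 'count_x5': 5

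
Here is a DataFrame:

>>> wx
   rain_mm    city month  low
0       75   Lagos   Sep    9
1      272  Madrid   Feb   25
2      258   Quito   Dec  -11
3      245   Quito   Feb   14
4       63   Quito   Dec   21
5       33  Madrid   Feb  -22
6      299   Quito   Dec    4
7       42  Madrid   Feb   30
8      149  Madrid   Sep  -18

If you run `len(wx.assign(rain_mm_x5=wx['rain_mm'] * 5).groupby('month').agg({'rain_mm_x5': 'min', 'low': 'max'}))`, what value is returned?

3

add column rain_mm_x5 = wx['rain_mm'] * 5:
   rain_mm    city month  low  rain_mm_x5
0       75   Lagos   Sep    9         375
1      272  Madrid   Feb   25        1360
2      258   Quito   Dec  -11        1290
3      245   Quito   Feb   14        1225
4       63   Quito   Dec   21         315
5       33  Madrid   Feb  -22         165
6      299   Quito   Dec    4        1495
7       42  Madrid   Feb   30         210
8      149  Madrid   Sep  -18         745
group by month: min(rain_mm_x5), max(low):
       rain_mm_x5  low
month                 
Dec           315   21
Feb           165   30
Sep           375    9
Then the number of rows: 3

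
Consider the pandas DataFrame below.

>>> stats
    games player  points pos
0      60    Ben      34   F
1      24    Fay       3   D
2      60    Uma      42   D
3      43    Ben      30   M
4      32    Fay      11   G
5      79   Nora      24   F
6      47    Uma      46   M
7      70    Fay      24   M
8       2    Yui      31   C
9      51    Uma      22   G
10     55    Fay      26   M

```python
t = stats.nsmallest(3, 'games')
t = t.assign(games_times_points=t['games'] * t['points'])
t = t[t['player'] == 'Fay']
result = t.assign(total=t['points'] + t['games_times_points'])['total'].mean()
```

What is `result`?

take 3 rows with smallest games:
   games player  points pos
8      2    Yui      31   C
1     24    Fay       3   D
4     32    Fay      11   G
add column games_times_points = t['games'] * t['points']:
   games player  points pos  games_times_points
8      2    Yui      31   C                  62
1     24    Fay       3   D                  72
4     32    Fay      11   G                 352
filter rows where player == 'Fay':
   games player  points pos  games_times_points
1     24    Fay       3   D                  72
4     32    Fay      11   G                 352
add column total = t['points'] + t['games_times_points']:
   games player  points pos  games_times_points  total
1     24    Fay       3   D                  72     75
4     32    Fay      11   G                 352    363
Finally, mean of column 'total' = 219.0.

219.0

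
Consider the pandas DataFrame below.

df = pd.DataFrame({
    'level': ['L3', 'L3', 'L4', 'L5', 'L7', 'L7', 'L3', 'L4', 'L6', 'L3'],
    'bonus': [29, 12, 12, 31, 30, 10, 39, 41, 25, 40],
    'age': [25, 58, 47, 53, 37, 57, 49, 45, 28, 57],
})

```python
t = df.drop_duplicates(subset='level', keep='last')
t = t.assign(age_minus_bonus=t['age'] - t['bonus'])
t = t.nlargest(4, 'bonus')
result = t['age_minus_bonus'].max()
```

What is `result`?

22

drop duplicate level (keep=last):
  level  bonus  age
3    L5     31   53
5    L7     10   57
7    L4     41   45
8    L6     25   28
9    L3     40   57
add column age_minus_bonus = t['age'] - t['bonus']:
  level  bonus  age  age_minus_bonus
3    L5     31   53               22
5    L7     10   57               47
7    L4     41   45                4
8    L6     25   28                3
9    L3     40   57               17
take 4 rows with largest bonus:
  level  bonus  age  age_minus_bonus
7    L4     41   45                4
9    L3     40   57               17
3    L5     31   53               22
8    L6     25   28                3
Finally, max of column 'age_minus_bonus' = 22.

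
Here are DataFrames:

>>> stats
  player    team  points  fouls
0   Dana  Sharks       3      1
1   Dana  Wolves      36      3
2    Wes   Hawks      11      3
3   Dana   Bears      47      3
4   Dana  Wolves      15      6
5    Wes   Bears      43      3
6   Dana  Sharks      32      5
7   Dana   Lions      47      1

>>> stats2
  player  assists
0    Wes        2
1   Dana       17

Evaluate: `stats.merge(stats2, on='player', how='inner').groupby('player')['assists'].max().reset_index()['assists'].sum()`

merge on 'player' (how='inner') → 8 rows:
  player    team  points  fouls  assists
0   Dana  Sharks       3      1       17
1   Dana  Wolves      36      3       17
2    Wes   Hawks      11      3        2
3   Dana   Bears      47      3       17
4   Dana  Wolves      15      6       17
5    Wes   Bears      43      3        2
6   Dana  Sharks      32      5       17
7   Dana   Lions      47      1       17
group by player, max of assists:
player
Dana    17
Wes      2
Name: assists, dtype: int64
reset_index():
  player  assists
0   Dana       17
1    Wes        2
Hence 19.

19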